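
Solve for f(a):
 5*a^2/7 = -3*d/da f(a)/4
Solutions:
 f(a) = C1 - 20*a^3/63


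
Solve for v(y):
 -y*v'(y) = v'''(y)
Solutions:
 v(y) = C1 + Integral(C2*airyai(-y) + C3*airybi(-y), y)


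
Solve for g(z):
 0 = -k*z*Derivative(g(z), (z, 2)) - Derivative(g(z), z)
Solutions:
 g(z) = C1 + z^(((re(k) - 1)*re(k) + im(k)^2)/(re(k)^2 + im(k)^2))*(C2*sin(log(z)*Abs(im(k))/(re(k)^2 + im(k)^2)) + C3*cos(log(z)*im(k)/(re(k)^2 + im(k)^2)))


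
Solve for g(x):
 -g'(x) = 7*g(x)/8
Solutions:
 g(x) = C1*exp(-7*x/8)


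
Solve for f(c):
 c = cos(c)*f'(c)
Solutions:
 f(c) = C1 + Integral(c/cos(c), c)


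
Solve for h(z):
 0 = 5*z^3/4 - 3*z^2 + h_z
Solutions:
 h(z) = C1 - 5*z^4/16 + z^3


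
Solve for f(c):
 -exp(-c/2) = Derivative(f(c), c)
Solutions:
 f(c) = C1 + 2*exp(-c/2)


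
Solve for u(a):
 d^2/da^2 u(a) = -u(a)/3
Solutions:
 u(a) = C1*sin(sqrt(3)*a/3) + C2*cos(sqrt(3)*a/3)


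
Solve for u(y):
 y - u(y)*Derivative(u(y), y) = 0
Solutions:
 u(y) = -sqrt(C1 + y^2)
 u(y) = sqrt(C1 + y^2)


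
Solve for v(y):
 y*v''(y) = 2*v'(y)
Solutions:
 v(y) = C1 + C2*y^3


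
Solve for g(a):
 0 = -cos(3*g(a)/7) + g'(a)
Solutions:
 -a - 7*log(sin(3*g(a)/7) - 1)/6 + 7*log(sin(3*g(a)/7) + 1)/6 = C1


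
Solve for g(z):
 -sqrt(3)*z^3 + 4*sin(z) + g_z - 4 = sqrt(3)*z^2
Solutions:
 g(z) = C1 + sqrt(3)*z^4/4 + sqrt(3)*z^3/3 + 4*z + 4*cos(z)


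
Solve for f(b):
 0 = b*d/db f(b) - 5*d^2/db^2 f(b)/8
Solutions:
 f(b) = C1 + C2*erfi(2*sqrt(5)*b/5)


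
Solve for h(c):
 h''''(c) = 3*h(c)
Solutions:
 h(c) = C1*exp(-3^(1/4)*c) + C2*exp(3^(1/4)*c) + C3*sin(3^(1/4)*c) + C4*cos(3^(1/4)*c)


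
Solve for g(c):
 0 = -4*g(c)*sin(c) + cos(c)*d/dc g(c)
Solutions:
 g(c) = C1/cos(c)^4


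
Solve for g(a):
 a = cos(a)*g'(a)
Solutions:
 g(a) = C1 + Integral(a/cos(a), a)


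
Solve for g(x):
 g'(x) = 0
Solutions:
 g(x) = C1


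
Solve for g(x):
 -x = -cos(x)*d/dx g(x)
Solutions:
 g(x) = C1 + Integral(x/cos(x), x)


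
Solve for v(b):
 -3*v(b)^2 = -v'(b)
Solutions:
 v(b) = -1/(C1 + 3*b)


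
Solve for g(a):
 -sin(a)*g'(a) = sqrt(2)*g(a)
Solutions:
 g(a) = C1*(cos(a) + 1)^(sqrt(2)/2)/(cos(a) - 1)^(sqrt(2)/2)


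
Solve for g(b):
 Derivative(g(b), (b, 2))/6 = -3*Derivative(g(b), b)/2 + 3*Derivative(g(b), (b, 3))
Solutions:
 g(b) = C1 + C2*exp(b*(1 - sqrt(649))/36) + C3*exp(b*(1 + sqrt(649))/36)


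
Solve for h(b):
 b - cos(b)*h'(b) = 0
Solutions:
 h(b) = C1 + Integral(b/cos(b), b)


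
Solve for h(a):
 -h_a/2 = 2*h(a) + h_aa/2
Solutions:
 h(a) = (C1*sin(sqrt(15)*a/2) + C2*cos(sqrt(15)*a/2))*exp(-a/2)


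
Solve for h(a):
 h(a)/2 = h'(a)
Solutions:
 h(a) = C1*exp(a/2)


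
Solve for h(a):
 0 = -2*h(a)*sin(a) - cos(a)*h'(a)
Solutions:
 h(a) = C1*cos(a)^2


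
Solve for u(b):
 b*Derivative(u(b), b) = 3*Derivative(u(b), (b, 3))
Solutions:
 u(b) = C1 + Integral(C2*airyai(3^(2/3)*b/3) + C3*airybi(3^(2/3)*b/3), b)


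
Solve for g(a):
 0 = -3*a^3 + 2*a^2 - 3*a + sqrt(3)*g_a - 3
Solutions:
 g(a) = C1 + sqrt(3)*a^4/4 - 2*sqrt(3)*a^3/9 + sqrt(3)*a^2/2 + sqrt(3)*a


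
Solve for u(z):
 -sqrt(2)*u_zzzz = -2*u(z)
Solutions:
 u(z) = C1*exp(-2^(1/8)*z) + C2*exp(2^(1/8)*z) + C3*sin(2^(1/8)*z) + C4*cos(2^(1/8)*z)


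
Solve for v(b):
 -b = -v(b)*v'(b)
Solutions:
 v(b) = -sqrt(C1 + b^2)
 v(b) = sqrt(C1 + b^2)


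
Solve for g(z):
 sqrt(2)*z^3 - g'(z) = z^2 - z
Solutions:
 g(z) = C1 + sqrt(2)*z^4/4 - z^3/3 + z^2/2


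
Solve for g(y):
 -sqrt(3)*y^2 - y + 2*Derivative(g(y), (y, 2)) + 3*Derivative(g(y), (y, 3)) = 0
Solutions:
 g(y) = C1 + C2*y + C3*exp(-2*y/3) + sqrt(3)*y^4/24 + y^3*(1 - 3*sqrt(3))/12 - 3*y^2*(1 - 3*sqrt(3))/8


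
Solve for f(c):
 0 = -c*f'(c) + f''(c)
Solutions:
 f(c) = C1 + C2*erfi(sqrt(2)*c/2)


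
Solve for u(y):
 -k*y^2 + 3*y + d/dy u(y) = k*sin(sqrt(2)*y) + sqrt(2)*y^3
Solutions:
 u(y) = C1 + k*y^3/3 - sqrt(2)*k*cos(sqrt(2)*y)/2 + sqrt(2)*y^4/4 - 3*y^2/2


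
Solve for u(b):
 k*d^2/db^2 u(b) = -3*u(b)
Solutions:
 u(b) = C1*exp(-sqrt(3)*b*sqrt(-1/k)) + C2*exp(sqrt(3)*b*sqrt(-1/k))


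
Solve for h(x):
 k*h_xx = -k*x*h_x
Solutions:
 h(x) = C1 + C2*erf(sqrt(2)*x/2)


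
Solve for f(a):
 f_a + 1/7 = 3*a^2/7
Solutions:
 f(a) = C1 + a^3/7 - a/7


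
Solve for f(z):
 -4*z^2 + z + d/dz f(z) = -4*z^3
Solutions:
 f(z) = C1 - z^4 + 4*z^3/3 - z^2/2


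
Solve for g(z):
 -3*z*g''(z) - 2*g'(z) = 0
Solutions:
 g(z) = C1 + C2*z^(1/3)


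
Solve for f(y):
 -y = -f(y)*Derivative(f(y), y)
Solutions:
 f(y) = -sqrt(C1 + y^2)
 f(y) = sqrt(C1 + y^2)


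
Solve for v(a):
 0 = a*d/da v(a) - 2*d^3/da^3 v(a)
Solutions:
 v(a) = C1 + Integral(C2*airyai(2^(2/3)*a/2) + C3*airybi(2^(2/3)*a/2), a)


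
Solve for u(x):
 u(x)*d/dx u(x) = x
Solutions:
 u(x) = -sqrt(C1 + x^2)
 u(x) = sqrt(C1 + x^2)


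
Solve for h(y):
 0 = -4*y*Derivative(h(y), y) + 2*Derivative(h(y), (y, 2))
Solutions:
 h(y) = C1 + C2*erfi(y)


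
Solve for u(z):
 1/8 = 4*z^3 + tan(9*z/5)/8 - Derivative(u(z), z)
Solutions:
 u(z) = C1 + z^4 - z/8 - 5*log(cos(9*z/5))/72


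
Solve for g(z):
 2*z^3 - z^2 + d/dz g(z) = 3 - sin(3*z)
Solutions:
 g(z) = C1 - z^4/2 + z^3/3 + 3*z + cos(3*z)/3


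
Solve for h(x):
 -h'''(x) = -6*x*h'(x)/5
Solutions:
 h(x) = C1 + Integral(C2*airyai(5^(2/3)*6^(1/3)*x/5) + C3*airybi(5^(2/3)*6^(1/3)*x/5), x)


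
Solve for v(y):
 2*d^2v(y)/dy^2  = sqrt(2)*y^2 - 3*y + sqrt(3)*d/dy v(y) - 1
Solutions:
 v(y) = C1 + C2*exp(sqrt(3)*y/2) - sqrt(6)*y^3/9 - 2*sqrt(2)*y^2/3 + sqrt(3)*y^2/2 - 8*sqrt(6)*y/9 + sqrt(3)*y/3 + 2*y


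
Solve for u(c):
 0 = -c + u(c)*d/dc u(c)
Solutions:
 u(c) = -sqrt(C1 + c^2)
 u(c) = sqrt(C1 + c^2)


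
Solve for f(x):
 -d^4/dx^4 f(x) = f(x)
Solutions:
 f(x) = (C1*sin(sqrt(2)*x/2) + C2*cos(sqrt(2)*x/2))*exp(-sqrt(2)*x/2) + (C3*sin(sqrt(2)*x/2) + C4*cos(sqrt(2)*x/2))*exp(sqrt(2)*x/2)


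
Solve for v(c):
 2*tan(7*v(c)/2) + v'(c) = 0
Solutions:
 v(c) = -2*asin(C1*exp(-7*c))/7 + 2*pi/7
 v(c) = 2*asin(C1*exp(-7*c))/7


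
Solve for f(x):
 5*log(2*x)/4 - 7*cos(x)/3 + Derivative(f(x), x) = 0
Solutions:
 f(x) = C1 - 5*x*log(x)/4 - 5*x*log(2)/4 + 5*x/4 + 7*sin(x)/3


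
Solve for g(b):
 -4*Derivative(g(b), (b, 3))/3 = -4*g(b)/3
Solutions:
 g(b) = C3*exp(b) + (C1*sin(sqrt(3)*b/2) + C2*cos(sqrt(3)*b/2))*exp(-b/2)


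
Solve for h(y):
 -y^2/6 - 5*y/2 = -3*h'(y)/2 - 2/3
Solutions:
 h(y) = C1 + y^3/27 + 5*y^2/6 - 4*y/9


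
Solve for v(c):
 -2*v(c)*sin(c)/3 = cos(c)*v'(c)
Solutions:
 v(c) = C1*cos(c)^(2/3)


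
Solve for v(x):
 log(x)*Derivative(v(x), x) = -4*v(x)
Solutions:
 v(x) = C1*exp(-4*li(x))


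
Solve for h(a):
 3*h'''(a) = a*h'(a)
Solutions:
 h(a) = C1 + Integral(C2*airyai(3^(2/3)*a/3) + C3*airybi(3^(2/3)*a/3), a)


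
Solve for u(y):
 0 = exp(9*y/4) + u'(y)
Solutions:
 u(y) = C1 - 4*exp(9*y/4)/9


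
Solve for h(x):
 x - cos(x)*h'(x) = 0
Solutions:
 h(x) = C1 + Integral(x/cos(x), x)


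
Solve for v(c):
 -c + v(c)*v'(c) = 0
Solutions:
 v(c) = -sqrt(C1 + c^2)
 v(c) = sqrt(C1 + c^2)


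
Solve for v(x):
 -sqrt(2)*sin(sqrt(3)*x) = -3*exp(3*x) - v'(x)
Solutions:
 v(x) = C1 - exp(3*x) - sqrt(6)*cos(sqrt(3)*x)/3


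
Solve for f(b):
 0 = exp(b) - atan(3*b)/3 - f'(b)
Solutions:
 f(b) = C1 - b*atan(3*b)/3 + exp(b) + log(9*b^2 + 1)/18


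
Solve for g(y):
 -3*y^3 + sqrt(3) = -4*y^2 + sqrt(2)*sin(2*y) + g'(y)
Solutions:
 g(y) = C1 - 3*y^4/4 + 4*y^3/3 + sqrt(3)*y + sqrt(2)*cos(2*y)/2


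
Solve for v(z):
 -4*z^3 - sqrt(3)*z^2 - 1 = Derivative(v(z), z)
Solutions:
 v(z) = C1 - z^4 - sqrt(3)*z^3/3 - z


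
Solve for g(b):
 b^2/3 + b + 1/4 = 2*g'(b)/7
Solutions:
 g(b) = C1 + 7*b^3/18 + 7*b^2/4 + 7*b/8


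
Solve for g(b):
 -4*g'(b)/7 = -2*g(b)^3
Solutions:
 g(b) = -sqrt(-1/(C1 + 7*b))
 g(b) = sqrt(-1/(C1 + 7*b))


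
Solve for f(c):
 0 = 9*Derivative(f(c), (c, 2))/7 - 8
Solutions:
 f(c) = C1 + C2*c + 28*c^2/9


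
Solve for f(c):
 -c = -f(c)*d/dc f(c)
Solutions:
 f(c) = -sqrt(C1 + c^2)
 f(c) = sqrt(C1 + c^2)


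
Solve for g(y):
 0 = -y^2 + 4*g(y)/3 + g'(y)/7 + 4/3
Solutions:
 g(y) = C1*exp(-28*y/3) + 3*y^2/4 - 9*y/56 - 1541/1568


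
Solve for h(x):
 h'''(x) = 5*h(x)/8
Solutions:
 h(x) = C3*exp(5^(1/3)*x/2) + (C1*sin(sqrt(3)*5^(1/3)*x/4) + C2*cos(sqrt(3)*5^(1/3)*x/4))*exp(-5^(1/3)*x/4)


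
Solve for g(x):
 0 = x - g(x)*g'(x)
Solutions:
 g(x) = -sqrt(C1 + x^2)
 g(x) = sqrt(C1 + x^2)


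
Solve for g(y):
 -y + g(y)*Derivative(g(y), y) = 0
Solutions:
 g(y) = -sqrt(C1 + y^2)
 g(y) = sqrt(C1 + y^2)


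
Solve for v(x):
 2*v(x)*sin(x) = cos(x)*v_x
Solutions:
 v(x) = C1/cos(x)^2


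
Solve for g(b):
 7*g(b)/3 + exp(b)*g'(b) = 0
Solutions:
 g(b) = C1*exp(7*exp(-b)/3)


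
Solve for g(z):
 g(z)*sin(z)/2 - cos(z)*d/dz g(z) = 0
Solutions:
 g(z) = C1/sqrt(cos(z))


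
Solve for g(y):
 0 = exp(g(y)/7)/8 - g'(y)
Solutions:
 g(y) = 7*log(-1/(C1 + y)) + 7*log(56)


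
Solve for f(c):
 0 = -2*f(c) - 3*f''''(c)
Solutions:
 f(c) = (C1*sin(6^(3/4)*c/6) + C2*cos(6^(3/4)*c/6))*exp(-6^(3/4)*c/6) + (C3*sin(6^(3/4)*c/6) + C4*cos(6^(3/4)*c/6))*exp(6^(3/4)*c/6)


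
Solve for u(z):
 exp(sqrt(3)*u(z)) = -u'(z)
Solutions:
 u(z) = sqrt(3)*(2*log(1/(C1 + z)) - log(3))/6


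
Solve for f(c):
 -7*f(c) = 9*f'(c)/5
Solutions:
 f(c) = C1*exp(-35*c/9)


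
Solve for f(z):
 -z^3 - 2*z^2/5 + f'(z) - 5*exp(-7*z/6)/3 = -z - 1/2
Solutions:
 f(z) = C1 + z^4/4 + 2*z^3/15 - z^2/2 - z/2 - 10*exp(-7*z/6)/7


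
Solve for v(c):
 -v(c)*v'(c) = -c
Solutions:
 v(c) = -sqrt(C1 + c^2)
 v(c) = sqrt(C1 + c^2)


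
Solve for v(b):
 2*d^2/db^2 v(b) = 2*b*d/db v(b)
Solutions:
 v(b) = C1 + C2*erfi(sqrt(2)*b/2)


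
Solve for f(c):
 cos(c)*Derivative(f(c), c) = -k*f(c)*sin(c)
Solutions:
 f(c) = C1*exp(k*log(cos(c)))


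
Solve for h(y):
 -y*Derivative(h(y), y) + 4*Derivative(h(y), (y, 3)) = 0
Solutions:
 h(y) = C1 + Integral(C2*airyai(2^(1/3)*y/2) + C3*airybi(2^(1/3)*y/2), y)


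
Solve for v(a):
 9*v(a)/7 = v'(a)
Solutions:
 v(a) = C1*exp(9*a/7)


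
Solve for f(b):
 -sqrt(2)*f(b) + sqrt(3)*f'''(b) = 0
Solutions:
 f(b) = C3*exp(2^(1/6)*3^(5/6)*b/3) + (C1*sin(2^(1/6)*3^(1/3)*b/2) + C2*cos(2^(1/6)*3^(1/3)*b/2))*exp(-2^(1/6)*3^(5/6)*b/6)


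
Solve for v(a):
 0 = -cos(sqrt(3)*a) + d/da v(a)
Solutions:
 v(a) = C1 + sqrt(3)*sin(sqrt(3)*a)/3


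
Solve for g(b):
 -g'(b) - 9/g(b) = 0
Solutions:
 g(b) = -sqrt(C1 - 18*b)
 g(b) = sqrt(C1 - 18*b)


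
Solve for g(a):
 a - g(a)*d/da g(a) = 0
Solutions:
 g(a) = -sqrt(C1 + a^2)
 g(a) = sqrt(C1 + a^2)


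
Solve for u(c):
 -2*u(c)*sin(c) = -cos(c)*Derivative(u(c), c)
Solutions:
 u(c) = C1/cos(c)^2


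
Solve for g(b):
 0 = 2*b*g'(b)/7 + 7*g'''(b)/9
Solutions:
 g(b) = C1 + Integral(C2*airyai(-126^(1/3)*b/7) + C3*airybi(-126^(1/3)*b/7), b)


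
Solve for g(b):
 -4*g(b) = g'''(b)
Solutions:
 g(b) = C3*exp(-2^(2/3)*b) + (C1*sin(2^(2/3)*sqrt(3)*b/2) + C2*cos(2^(2/3)*sqrt(3)*b/2))*exp(2^(2/3)*b/2)


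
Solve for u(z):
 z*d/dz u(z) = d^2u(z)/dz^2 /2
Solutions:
 u(z) = C1 + C2*erfi(z)


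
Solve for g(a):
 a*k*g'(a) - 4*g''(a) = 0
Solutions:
 g(a) = Piecewise((-sqrt(2)*sqrt(pi)*C1*erf(sqrt(2)*a*sqrt(-k)/4)/sqrt(-k) - C2, (k > 0) | (k < 0)), (-C1*a - C2, True))


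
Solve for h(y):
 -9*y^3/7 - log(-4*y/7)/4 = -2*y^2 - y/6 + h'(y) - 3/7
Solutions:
 h(y) = C1 - 9*y^4/28 + 2*y^3/3 + y^2/12 - y*log(-y)/4 + y*(-14*log(2) + 7*log(7) + 19)/28


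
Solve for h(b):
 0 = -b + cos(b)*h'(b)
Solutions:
 h(b) = C1 + Integral(b/cos(b), b)


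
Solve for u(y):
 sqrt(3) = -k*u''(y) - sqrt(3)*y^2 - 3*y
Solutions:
 u(y) = C1 + C2*y - sqrt(3)*y^4/(12*k) - y^3/(2*k) - sqrt(3)*y^2/(2*k)


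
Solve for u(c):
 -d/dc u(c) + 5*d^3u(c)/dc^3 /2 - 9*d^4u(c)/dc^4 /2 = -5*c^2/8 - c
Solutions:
 u(c) = C1 + C2*exp(c*(25/(27*sqrt(5811) + 2062)^(1/3) + 10 + (27*sqrt(5811) + 2062)^(1/3))/54)*sin(sqrt(3)*c*(-(27*sqrt(5811) + 2062)^(1/3) + 25/(27*sqrt(5811) + 2062)^(1/3))/54) + C3*exp(c*(25/(27*sqrt(5811) + 2062)^(1/3) + 10 + (27*sqrt(5811) + 2062)^(1/3))/54)*cos(sqrt(3)*c*(-(27*sqrt(5811) + 2062)^(1/3) + 25/(27*sqrt(5811) + 2062)^(1/3))/54) + C4*exp(c*(-(27*sqrt(5811) + 2062)^(1/3) - 25/(27*sqrt(5811) + 2062)^(1/3) + 5)/27) + 5*c^3/24 + c^2/2 + 25*c/8


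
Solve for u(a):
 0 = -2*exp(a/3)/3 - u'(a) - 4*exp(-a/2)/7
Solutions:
 u(a) = C1 - 2*exp(a/3) + 8*exp(-a/2)/7


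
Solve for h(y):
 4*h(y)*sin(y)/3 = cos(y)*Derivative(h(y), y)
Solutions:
 h(y) = C1/cos(y)^(4/3)


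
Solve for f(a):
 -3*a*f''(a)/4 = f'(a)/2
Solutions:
 f(a) = C1 + C2*a^(1/3)


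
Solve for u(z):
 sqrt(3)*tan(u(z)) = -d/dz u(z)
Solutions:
 u(z) = pi - asin(C1*exp(-sqrt(3)*z))
 u(z) = asin(C1*exp(-sqrt(3)*z))


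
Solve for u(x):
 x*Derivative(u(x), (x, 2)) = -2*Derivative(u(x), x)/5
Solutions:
 u(x) = C1 + C2*x^(3/5)


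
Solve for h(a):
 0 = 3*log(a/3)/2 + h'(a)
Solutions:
 h(a) = C1 - 3*a*log(a)/2 + 3*a/2 + 3*a*log(3)/2


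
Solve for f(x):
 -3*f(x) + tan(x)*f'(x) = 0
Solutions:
 f(x) = C1*sin(x)^3


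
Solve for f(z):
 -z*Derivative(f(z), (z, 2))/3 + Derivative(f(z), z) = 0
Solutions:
 f(z) = C1 + C2*z^4


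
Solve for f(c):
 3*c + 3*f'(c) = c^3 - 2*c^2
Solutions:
 f(c) = C1 + c^4/12 - 2*c^3/9 - c^2/2


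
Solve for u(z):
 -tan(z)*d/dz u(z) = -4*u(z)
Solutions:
 u(z) = C1*sin(z)^4


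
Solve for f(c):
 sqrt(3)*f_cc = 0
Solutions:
 f(c) = C1 + C2*c


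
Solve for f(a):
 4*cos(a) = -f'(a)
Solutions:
 f(a) = C1 - 4*sin(a)


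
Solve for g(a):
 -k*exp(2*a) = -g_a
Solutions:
 g(a) = C1 + k*exp(2*a)/2


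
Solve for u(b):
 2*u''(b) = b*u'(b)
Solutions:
 u(b) = C1 + C2*erfi(b/2)


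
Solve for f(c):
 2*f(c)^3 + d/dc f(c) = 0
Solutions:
 f(c) = -sqrt(2)*sqrt(-1/(C1 - 2*c))/2
 f(c) = sqrt(2)*sqrt(-1/(C1 - 2*c))/2


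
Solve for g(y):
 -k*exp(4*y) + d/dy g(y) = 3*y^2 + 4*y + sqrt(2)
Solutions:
 g(y) = C1 + k*exp(4*y)/4 + y^3 + 2*y^2 + sqrt(2)*y


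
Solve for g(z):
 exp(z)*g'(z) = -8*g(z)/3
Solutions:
 g(z) = C1*exp(8*exp(-z)/3)


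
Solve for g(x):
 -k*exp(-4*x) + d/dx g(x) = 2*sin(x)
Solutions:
 g(x) = C1 - k*exp(-4*x)/4 - 2*cos(x)


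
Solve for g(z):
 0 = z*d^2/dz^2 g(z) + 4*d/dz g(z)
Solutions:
 g(z) = C1 + C2/z^3


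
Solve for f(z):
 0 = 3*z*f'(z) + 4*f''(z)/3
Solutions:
 f(z) = C1 + C2*erf(3*sqrt(2)*z/4)


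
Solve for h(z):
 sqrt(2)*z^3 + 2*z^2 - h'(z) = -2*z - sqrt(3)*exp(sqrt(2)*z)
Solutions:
 h(z) = C1 + sqrt(2)*z^4/4 + 2*z^3/3 + z^2 + sqrt(6)*exp(sqrt(2)*z)/2


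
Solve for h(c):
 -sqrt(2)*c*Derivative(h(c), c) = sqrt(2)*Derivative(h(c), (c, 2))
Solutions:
 h(c) = C1 + C2*erf(sqrt(2)*c/2)


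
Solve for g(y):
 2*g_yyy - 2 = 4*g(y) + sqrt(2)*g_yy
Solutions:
 g(y) = C1*exp(y*(-18*(sqrt(2)/108 + 1 + sqrt(2)*sqrt(-1 + (sqrt(2) + 108)^2/2)/108)^(1/3) - 1/(sqrt(2)/108 + 1 + sqrt(2)*sqrt(-1 + (sqrt(2) + 108)^2/2)/108)^(1/3) + 6*sqrt(2))/36)*sin(sqrt(3)*y*(-18*(sqrt(2)/108 + 1 + sqrt(2)*sqrt(-1 + 1458*(-2 - sqrt(2)/54)^2)/108)^(1/3) + (sqrt(2)/108 + 1 + sqrt(2)*sqrt(-1 + 1458*(-2 - sqrt(2)/54)^2)/108)^(-1/3))/36) + C2*exp(y*(-18*(sqrt(2)/108 + 1 + sqrt(2)*sqrt(-1 + (sqrt(2) + 108)^2/2)/108)^(1/3) - 1/(sqrt(2)/108 + 1 + sqrt(2)*sqrt(-1 + (sqrt(2) + 108)^2/2)/108)^(1/3) + 6*sqrt(2))/36)*cos(sqrt(3)*y*(-18*(sqrt(2)/108 + 1 + sqrt(2)*sqrt(-1 + 1458*(-2 - sqrt(2)/54)^2)/108)^(1/3) + (sqrt(2)/108 + 1 + sqrt(2)*sqrt(-1 + 1458*(-2 - sqrt(2)/54)^2)/108)^(-1/3))/36) + C3*exp(y*(1/(18*(sqrt(2)/108 + 1 + sqrt(2)*sqrt(-1 + (sqrt(2) + 108)^2/2)/108)^(1/3)) + sqrt(2)/6 + (sqrt(2)/108 + 1 + sqrt(2)*sqrt(-1 + (sqrt(2) + 108)^2/2)/108)^(1/3))) - 1/2


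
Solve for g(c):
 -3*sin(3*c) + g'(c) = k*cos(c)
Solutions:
 g(c) = C1 + k*sin(c) - cos(3*c)


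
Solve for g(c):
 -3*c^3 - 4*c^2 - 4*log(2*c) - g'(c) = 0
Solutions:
 g(c) = C1 - 3*c^4/4 - 4*c^3/3 - 4*c*log(c) - 4*c*log(2) + 4*c


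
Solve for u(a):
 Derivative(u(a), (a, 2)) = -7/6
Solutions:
 u(a) = C1 + C2*a - 7*a^2/12


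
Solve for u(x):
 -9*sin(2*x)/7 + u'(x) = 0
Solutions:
 u(x) = C1 - 9*cos(2*x)/14


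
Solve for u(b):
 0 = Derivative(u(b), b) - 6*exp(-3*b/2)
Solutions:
 u(b) = C1 - 4*exp(-3*b/2)


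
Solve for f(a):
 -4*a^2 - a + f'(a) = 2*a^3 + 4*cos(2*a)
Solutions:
 f(a) = C1 + a^4/2 + 4*a^3/3 + a^2/2 + 2*sin(2*a)


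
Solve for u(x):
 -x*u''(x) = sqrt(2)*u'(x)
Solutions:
 u(x) = C1 + C2*x^(1 - sqrt(2))


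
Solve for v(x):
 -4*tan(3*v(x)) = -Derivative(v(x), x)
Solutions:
 v(x) = -asin(C1*exp(12*x))/3 + pi/3
 v(x) = asin(C1*exp(12*x))/3


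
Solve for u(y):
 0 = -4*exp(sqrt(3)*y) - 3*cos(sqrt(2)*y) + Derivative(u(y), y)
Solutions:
 u(y) = C1 + 4*sqrt(3)*exp(sqrt(3)*y)/3 + 3*sqrt(2)*sin(sqrt(2)*y)/2


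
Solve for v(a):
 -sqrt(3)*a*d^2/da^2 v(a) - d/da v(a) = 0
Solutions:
 v(a) = C1 + C2*a^(1 - sqrt(3)/3)


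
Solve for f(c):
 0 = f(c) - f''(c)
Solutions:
 f(c) = C1*exp(-c) + C2*exp(c)


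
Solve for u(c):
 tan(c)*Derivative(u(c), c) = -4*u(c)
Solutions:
 u(c) = C1/sin(c)^4


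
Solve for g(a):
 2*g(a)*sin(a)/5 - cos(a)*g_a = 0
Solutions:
 g(a) = C1/cos(a)^(2/5)


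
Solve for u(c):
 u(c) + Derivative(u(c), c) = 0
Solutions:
 u(c) = C1*exp(-c)


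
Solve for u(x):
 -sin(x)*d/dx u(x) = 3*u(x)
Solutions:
 u(x) = C1*(cos(x) + 1)^(3/2)/(cos(x) - 1)^(3/2)


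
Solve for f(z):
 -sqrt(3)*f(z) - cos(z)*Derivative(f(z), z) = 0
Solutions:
 f(z) = C1*(sin(z) - 1)^(sqrt(3)/2)/(sin(z) + 1)^(sqrt(3)/2)


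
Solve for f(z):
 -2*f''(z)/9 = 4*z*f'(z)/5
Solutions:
 f(z) = C1 + C2*erf(3*sqrt(5)*z/5)


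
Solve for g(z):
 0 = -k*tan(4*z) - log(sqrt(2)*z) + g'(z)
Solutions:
 g(z) = C1 - k*log(cos(4*z))/4 + z*log(z) - z + z*log(2)/2


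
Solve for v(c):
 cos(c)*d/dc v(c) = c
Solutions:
 v(c) = C1 + Integral(c/cos(c), c)


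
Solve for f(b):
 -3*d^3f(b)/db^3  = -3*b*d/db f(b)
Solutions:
 f(b) = C1 + Integral(C2*airyai(b) + C3*airybi(b), b)


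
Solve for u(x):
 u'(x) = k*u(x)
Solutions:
 u(x) = C1*exp(k*x)


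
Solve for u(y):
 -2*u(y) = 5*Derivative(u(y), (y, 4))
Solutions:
 u(y) = (C1*sin(10^(3/4)*y/10) + C2*cos(10^(3/4)*y/10))*exp(-10^(3/4)*y/10) + (C3*sin(10^(3/4)*y/10) + C4*cos(10^(3/4)*y/10))*exp(10^(3/4)*y/10)


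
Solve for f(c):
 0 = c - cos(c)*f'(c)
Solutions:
 f(c) = C1 + Integral(c/cos(c), c)


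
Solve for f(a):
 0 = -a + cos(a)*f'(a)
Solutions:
 f(a) = C1 + Integral(a/cos(a), a)


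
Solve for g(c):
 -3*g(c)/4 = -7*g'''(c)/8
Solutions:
 g(c) = C3*exp(6^(1/3)*7^(2/3)*c/7) + (C1*sin(2^(1/3)*3^(5/6)*7^(2/3)*c/14) + C2*cos(2^(1/3)*3^(5/6)*7^(2/3)*c/14))*exp(-6^(1/3)*7^(2/3)*c/14)


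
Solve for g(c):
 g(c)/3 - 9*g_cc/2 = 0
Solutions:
 g(c) = C1*exp(-sqrt(6)*c/9) + C2*exp(sqrt(6)*c/9)


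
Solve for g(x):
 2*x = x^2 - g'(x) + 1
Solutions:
 g(x) = C1 + x^3/3 - x^2 + x


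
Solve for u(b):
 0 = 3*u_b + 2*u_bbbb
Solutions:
 u(b) = C1 + C4*exp(-2^(2/3)*3^(1/3)*b/2) + (C2*sin(2^(2/3)*3^(5/6)*b/4) + C3*cos(2^(2/3)*3^(5/6)*b/4))*exp(2^(2/3)*3^(1/3)*b/4)


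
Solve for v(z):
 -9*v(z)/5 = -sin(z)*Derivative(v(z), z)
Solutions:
 v(z) = C1*(cos(z) - 1)^(9/10)/(cos(z) + 1)^(9/10)


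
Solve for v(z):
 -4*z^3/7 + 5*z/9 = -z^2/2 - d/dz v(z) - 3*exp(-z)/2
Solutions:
 v(z) = C1 + z^4/7 - z^3/6 - 5*z^2/18 + 3*exp(-z)/2


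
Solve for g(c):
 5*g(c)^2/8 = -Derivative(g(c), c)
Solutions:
 g(c) = 8/(C1 + 5*c)


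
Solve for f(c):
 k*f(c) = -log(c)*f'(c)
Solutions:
 f(c) = C1*exp(-k*li(c))


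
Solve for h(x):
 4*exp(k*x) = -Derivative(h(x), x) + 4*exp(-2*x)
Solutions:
 h(x) = C1 - 2*exp(-2*x) - 4*exp(k*x)/k


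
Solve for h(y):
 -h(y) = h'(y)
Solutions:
 h(y) = C1*exp(-y)


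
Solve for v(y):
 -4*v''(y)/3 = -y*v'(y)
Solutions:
 v(y) = C1 + C2*erfi(sqrt(6)*y/4)


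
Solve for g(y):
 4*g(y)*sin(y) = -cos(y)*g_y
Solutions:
 g(y) = C1*cos(y)^4


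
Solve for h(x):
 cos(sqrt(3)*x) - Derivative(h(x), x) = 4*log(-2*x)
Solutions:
 h(x) = C1 - 4*x*log(-x) - 4*x*log(2) + 4*x + sqrt(3)*sin(sqrt(3)*x)/3


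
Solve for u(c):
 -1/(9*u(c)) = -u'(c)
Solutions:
 u(c) = -sqrt(C1 + 2*c)/3
 u(c) = sqrt(C1 + 2*c)/3


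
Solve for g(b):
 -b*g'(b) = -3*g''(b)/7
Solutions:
 g(b) = C1 + C2*erfi(sqrt(42)*b/6)


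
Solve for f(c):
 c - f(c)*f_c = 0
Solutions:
 f(c) = -sqrt(C1 + c^2)
 f(c) = sqrt(C1 + c^2)


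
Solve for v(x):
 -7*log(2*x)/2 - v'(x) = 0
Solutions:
 v(x) = C1 - 7*x*log(x)/2 - 7*x*log(2)/2 + 7*x/2


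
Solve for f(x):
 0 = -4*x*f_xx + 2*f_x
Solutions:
 f(x) = C1 + C2*x^(3/2)


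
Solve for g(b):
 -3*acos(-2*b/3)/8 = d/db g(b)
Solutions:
 g(b) = C1 - 3*b*acos(-2*b/3)/8 - 3*sqrt(9 - 4*b^2)/16


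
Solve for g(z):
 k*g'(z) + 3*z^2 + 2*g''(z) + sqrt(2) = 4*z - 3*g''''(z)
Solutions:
 g(z) = C1 + C2*exp(2^(1/3)*z*(-2^(1/3)*(9*k + sqrt(81*k^2 + 32))^(1/3) + 4/(9*k + sqrt(81*k^2 + 32))^(1/3))/6) + C3*exp(2^(1/3)*z*(2^(1/3)*(9*k + sqrt(81*k^2 + 32))^(1/3) - 2^(1/3)*sqrt(3)*I*(9*k + sqrt(81*k^2 + 32))^(1/3) + 16/((-1 + sqrt(3)*I)*(9*k + sqrt(81*k^2 + 32))^(1/3)))/12) + C4*exp(2^(1/3)*z*(2^(1/3)*(9*k + sqrt(81*k^2 + 32))^(1/3) + 2^(1/3)*sqrt(3)*I*(9*k + sqrt(81*k^2 + 32))^(1/3) - 16/((1 + sqrt(3)*I)*(9*k + sqrt(81*k^2 + 32))^(1/3)))/12) - z^3/k + 2*z^2/k - sqrt(2)*z/k + 6*z^2/k^2 - 8*z/k^2 - 24*z/k^3


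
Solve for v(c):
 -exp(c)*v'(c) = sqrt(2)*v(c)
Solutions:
 v(c) = C1*exp(sqrt(2)*exp(-c))


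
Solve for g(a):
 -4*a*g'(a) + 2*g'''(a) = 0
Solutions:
 g(a) = C1 + Integral(C2*airyai(2^(1/3)*a) + C3*airybi(2^(1/3)*a), a)


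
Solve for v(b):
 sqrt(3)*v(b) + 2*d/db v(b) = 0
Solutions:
 v(b) = C1*exp(-sqrt(3)*b/2)


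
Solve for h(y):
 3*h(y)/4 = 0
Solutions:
 h(y) = 0


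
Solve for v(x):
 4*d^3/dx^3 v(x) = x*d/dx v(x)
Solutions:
 v(x) = C1 + Integral(C2*airyai(2^(1/3)*x/2) + C3*airybi(2^(1/3)*x/2), x)


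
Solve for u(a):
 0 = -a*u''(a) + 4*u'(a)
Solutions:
 u(a) = C1 + C2*a^5


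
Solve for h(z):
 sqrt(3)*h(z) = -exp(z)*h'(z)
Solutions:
 h(z) = C1*exp(sqrt(3)*exp(-z))


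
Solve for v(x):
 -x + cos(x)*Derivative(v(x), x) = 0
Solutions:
 v(x) = C1 + Integral(x/cos(x), x)


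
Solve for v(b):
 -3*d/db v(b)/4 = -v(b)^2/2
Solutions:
 v(b) = -3/(C1 + 2*b)


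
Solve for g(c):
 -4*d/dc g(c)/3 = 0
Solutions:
 g(c) = C1


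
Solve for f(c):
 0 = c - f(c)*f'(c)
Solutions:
 f(c) = -sqrt(C1 + c^2)
 f(c) = sqrt(C1 + c^2)


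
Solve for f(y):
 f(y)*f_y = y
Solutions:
 f(y) = -sqrt(C1 + y^2)
 f(y) = sqrt(C1 + y^2)


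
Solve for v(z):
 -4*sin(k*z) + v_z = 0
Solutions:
 v(z) = C1 - 4*cos(k*z)/k


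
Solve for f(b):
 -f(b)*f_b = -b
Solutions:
 f(b) = -sqrt(C1 + b^2)
 f(b) = sqrt(C1 + b^2)


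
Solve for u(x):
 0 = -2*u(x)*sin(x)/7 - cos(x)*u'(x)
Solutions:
 u(x) = C1*cos(x)^(2/7)


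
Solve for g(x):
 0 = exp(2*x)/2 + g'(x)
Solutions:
 g(x) = C1 - exp(2*x)/4


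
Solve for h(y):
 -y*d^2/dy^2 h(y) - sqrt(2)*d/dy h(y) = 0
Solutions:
 h(y) = C1 + C2*y^(1 - sqrt(2))


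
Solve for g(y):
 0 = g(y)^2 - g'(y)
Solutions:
 g(y) = -1/(C1 + y)


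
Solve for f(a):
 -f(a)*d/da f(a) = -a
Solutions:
 f(a) = -sqrt(C1 + a^2)
 f(a) = sqrt(C1 + a^2)


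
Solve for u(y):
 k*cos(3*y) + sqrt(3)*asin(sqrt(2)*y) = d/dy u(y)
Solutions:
 u(y) = C1 + k*sin(3*y)/3 + sqrt(3)*(y*asin(sqrt(2)*y) + sqrt(2)*sqrt(1 - 2*y^2)/2)


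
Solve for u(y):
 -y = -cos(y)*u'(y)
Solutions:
 u(y) = C1 + Integral(y/cos(y), y)


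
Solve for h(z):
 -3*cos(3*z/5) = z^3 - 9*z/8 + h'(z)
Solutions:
 h(z) = C1 - z^4/4 + 9*z^2/16 - 5*sin(3*z/5)


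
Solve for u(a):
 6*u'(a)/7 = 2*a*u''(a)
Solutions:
 u(a) = C1 + C2*a^(10/7)


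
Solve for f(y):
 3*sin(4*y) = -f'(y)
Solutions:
 f(y) = C1 + 3*cos(4*y)/4


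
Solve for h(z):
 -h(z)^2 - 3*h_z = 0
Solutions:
 h(z) = 3/(C1 + z)


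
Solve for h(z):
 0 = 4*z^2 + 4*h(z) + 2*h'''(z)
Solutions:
 h(z) = C3*exp(-2^(1/3)*z) - z^2 + (C1*sin(2^(1/3)*sqrt(3)*z/2) + C2*cos(2^(1/3)*sqrt(3)*z/2))*exp(2^(1/3)*z/2)


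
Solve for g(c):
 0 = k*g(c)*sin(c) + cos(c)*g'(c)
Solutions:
 g(c) = C1*exp(k*log(cos(c)))


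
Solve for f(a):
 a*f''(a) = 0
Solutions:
 f(a) = C1 + C2*a


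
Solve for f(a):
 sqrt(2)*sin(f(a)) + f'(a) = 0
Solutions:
 f(a) = -acos((-C1 - exp(2*sqrt(2)*a))/(C1 - exp(2*sqrt(2)*a))) + 2*pi
 f(a) = acos((-C1 - exp(2*sqrt(2)*a))/(C1 - exp(2*sqrt(2)*a)))


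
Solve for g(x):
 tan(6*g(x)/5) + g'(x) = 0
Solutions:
 g(x) = -5*asin(C1*exp(-6*x/5))/6 + 5*pi/6
 g(x) = 5*asin(C1*exp(-6*x/5))/6


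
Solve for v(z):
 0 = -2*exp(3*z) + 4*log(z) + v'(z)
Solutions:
 v(z) = C1 - 4*z*log(z) + 4*z + 2*exp(3*z)/3


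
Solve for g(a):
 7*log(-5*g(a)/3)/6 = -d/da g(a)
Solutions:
 6*Integral(1/(log(-_y) - log(3) + log(5)), (_y, g(a)))/7 = C1 - a


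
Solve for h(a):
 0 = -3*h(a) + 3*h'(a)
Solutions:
 h(a) = C1*exp(a)


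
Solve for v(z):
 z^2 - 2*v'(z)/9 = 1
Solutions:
 v(z) = C1 + 3*z^3/2 - 9*z/2


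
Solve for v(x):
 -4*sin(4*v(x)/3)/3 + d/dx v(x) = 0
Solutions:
 -4*x/3 + 3*log(cos(4*v(x)/3) - 1)/8 - 3*log(cos(4*v(x)/3) + 1)/8 = C1


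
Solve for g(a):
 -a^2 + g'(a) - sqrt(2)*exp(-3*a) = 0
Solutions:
 g(a) = C1 + a^3/3 - sqrt(2)*exp(-3*a)/3


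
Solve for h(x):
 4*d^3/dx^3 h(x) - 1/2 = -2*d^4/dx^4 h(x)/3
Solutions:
 h(x) = C1 + C2*x + C3*x^2 + C4*exp(-6*x) + x^3/48


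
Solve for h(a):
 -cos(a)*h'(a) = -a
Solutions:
 h(a) = C1 + Integral(a/cos(a), a)


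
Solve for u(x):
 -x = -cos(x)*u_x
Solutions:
 u(x) = C1 + Integral(x/cos(x), x)


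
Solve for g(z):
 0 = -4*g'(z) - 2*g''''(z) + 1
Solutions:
 g(z) = C1 + C4*exp(-2^(1/3)*z) + z/4 + (C2*sin(2^(1/3)*sqrt(3)*z/2) + C3*cos(2^(1/3)*sqrt(3)*z/2))*exp(2^(1/3)*z/2)


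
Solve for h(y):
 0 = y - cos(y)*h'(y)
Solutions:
 h(y) = C1 + Integral(y/cos(y), y)


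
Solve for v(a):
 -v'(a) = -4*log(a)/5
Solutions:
 v(a) = C1 + 4*a*log(a)/5 - 4*a/5


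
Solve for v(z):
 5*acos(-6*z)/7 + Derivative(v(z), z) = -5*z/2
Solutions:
 v(z) = C1 - 5*z^2/4 - 5*z*acos(-6*z)/7 - 5*sqrt(1 - 36*z^2)/42


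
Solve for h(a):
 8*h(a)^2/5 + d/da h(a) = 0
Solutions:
 h(a) = 5/(C1 + 8*a)


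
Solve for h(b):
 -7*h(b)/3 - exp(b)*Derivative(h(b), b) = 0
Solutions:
 h(b) = C1*exp(7*exp(-b)/3)


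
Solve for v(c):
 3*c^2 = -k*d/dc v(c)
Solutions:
 v(c) = C1 - c^3/k


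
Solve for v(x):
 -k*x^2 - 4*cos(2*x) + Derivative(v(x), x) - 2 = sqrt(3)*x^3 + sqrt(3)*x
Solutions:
 v(x) = C1 + k*x^3/3 + sqrt(3)*x^4/4 + sqrt(3)*x^2/2 + 2*x + 2*sin(2*x)


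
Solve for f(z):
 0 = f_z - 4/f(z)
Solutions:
 f(z) = -sqrt(C1 + 8*z)
 f(z) = sqrt(C1 + 8*z)


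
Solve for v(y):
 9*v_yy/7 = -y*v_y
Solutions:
 v(y) = C1 + C2*erf(sqrt(14)*y/6)


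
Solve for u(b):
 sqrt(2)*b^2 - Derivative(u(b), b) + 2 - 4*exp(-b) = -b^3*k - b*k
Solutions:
 u(b) = C1 + b^4*k/4 + sqrt(2)*b^3/3 + b^2*k/2 + 2*b + 4*exp(-b)


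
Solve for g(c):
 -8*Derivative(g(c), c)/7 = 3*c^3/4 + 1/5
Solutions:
 g(c) = C1 - 21*c^4/128 - 7*c/40


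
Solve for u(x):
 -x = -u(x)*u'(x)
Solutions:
 u(x) = -sqrt(C1 + x^2)
 u(x) = sqrt(C1 + x^2)


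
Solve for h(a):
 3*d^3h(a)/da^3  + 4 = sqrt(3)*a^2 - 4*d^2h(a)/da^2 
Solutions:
 h(a) = C1 + C2*a + C3*exp(-4*a/3) + sqrt(3)*a^4/48 - sqrt(3)*a^3/16 + a^2*(-32 + 9*sqrt(3))/64


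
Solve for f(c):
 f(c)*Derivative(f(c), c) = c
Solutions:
 f(c) = -sqrt(C1 + c^2)
 f(c) = sqrt(C1 + c^2)


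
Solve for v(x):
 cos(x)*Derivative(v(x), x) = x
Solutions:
 v(x) = C1 + Integral(x/cos(x), x)


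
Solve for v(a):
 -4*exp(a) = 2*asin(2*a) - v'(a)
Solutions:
 v(a) = C1 + 2*a*asin(2*a) + sqrt(1 - 4*a^2) + 4*exp(a)


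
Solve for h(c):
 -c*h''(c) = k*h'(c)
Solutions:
 h(c) = C1 + c^(1 - re(k))*(C2*sin(log(c)*Abs(im(k))) + C3*cos(log(c)*im(k)))


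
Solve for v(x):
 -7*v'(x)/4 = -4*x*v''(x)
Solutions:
 v(x) = C1 + C2*x^(23/16)


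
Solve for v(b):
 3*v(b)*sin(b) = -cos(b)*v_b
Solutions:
 v(b) = C1*cos(b)^3


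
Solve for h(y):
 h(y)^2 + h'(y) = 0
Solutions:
 h(y) = 1/(C1 + y)


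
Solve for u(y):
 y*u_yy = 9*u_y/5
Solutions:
 u(y) = C1 + C2*y^(14/5)


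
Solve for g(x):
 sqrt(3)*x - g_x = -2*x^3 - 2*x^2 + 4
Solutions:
 g(x) = C1 + x^4/2 + 2*x^3/3 + sqrt(3)*x^2/2 - 4*x


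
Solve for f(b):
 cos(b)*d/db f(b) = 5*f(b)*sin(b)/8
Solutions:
 f(b) = C1/cos(b)^(5/8)


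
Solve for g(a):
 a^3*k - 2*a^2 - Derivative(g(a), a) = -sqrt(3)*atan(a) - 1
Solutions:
 g(a) = C1 + a^4*k/4 - 2*a^3/3 + a + sqrt(3)*(a*atan(a) - log(a^2 + 1)/2)


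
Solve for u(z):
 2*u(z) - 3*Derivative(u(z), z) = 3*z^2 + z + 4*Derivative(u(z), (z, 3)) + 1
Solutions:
 u(z) = C3*exp(z/2) + 3*z^2/2 + 5*z + (C1*sin(sqrt(15)*z/4) + C2*cos(sqrt(15)*z/4))*exp(-z/4) + 8


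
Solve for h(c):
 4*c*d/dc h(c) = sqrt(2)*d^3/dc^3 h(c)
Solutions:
 h(c) = C1 + Integral(C2*airyai(sqrt(2)*c) + C3*airybi(sqrt(2)*c), c)


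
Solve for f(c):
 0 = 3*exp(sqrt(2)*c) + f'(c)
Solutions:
 f(c) = C1 - 3*sqrt(2)*exp(sqrt(2)*c)/2


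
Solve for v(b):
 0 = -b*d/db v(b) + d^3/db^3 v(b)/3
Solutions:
 v(b) = C1 + Integral(C2*airyai(3^(1/3)*b) + C3*airybi(3^(1/3)*b), b)


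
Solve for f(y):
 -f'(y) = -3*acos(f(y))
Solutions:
 Integral(1/acos(_y), (_y, f(y))) = C1 + 3*y


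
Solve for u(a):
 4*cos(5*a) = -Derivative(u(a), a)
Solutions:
 u(a) = C1 - 4*sin(5*a)/5


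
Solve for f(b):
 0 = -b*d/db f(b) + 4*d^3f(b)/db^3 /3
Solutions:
 f(b) = C1 + Integral(C2*airyai(6^(1/3)*b/2) + C3*airybi(6^(1/3)*b/2), b)


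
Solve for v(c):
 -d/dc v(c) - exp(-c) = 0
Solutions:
 v(c) = C1 + exp(-c)


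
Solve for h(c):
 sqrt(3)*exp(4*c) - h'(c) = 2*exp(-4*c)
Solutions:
 h(c) = C1 + sqrt(3)*exp(4*c)/4 + exp(-4*c)/2


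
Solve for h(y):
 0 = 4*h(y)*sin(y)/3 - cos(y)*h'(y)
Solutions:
 h(y) = C1/cos(y)^(4/3)


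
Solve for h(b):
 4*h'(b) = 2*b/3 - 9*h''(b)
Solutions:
 h(b) = C1 + C2*exp(-4*b/9) + b^2/12 - 3*b/8


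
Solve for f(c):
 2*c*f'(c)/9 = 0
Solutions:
 f(c) = C1


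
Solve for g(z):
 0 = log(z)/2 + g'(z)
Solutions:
 g(z) = C1 - z*log(z)/2 + z/2


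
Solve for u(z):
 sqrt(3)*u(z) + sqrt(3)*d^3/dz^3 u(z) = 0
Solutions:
 u(z) = C3*exp(-z) + (C1*sin(sqrt(3)*z/2) + C2*cos(sqrt(3)*z/2))*exp(z/2)


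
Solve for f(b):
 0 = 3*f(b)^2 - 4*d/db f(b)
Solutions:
 f(b) = -4/(C1 + 3*b)


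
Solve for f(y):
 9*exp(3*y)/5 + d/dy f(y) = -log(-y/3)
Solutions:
 f(y) = C1 - y*log(-y) + y*(1 + log(3)) - 3*exp(3*y)/5


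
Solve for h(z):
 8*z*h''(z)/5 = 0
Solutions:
 h(z) = C1 + C2*z


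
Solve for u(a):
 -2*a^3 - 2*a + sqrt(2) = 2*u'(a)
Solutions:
 u(a) = C1 - a^4/4 - a^2/2 + sqrt(2)*a/2


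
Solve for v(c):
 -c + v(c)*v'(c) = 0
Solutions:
 v(c) = -sqrt(C1 + c^2)
 v(c) = sqrt(C1 + c^2)


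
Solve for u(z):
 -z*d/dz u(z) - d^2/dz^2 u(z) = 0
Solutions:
 u(z) = C1 + C2*erf(sqrt(2)*z/2)


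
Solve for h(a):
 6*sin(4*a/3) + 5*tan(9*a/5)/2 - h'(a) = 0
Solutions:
 h(a) = C1 - 25*log(cos(9*a/5))/18 - 9*cos(4*a/3)/2


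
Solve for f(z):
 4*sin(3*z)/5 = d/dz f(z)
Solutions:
 f(z) = C1 - 4*cos(3*z)/15


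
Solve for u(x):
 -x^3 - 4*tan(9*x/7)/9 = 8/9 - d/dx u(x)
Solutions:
 u(x) = C1 + x^4/4 + 8*x/9 - 28*log(cos(9*x/7))/81


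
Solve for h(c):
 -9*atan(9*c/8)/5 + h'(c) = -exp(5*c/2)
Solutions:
 h(c) = C1 + 9*c*atan(9*c/8)/5 - 2*exp(5*c/2)/5 - 4*log(81*c^2 + 64)/5


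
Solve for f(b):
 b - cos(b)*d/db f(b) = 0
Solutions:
 f(b) = C1 + Integral(b/cos(b), b)


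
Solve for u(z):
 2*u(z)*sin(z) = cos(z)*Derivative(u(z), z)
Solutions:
 u(z) = C1/cos(z)^2


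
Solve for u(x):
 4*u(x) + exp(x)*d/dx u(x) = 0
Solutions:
 u(x) = C1*exp(4*exp(-x))


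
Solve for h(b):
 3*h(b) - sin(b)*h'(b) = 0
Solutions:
 h(b) = C1*(cos(b) - 1)^(3/2)/(cos(b) + 1)^(3/2)


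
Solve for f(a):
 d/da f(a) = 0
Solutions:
 f(a) = C1


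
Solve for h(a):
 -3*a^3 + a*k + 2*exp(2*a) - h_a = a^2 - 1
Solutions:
 h(a) = C1 - 3*a^4/4 - a^3/3 + a^2*k/2 + a + exp(2*a)


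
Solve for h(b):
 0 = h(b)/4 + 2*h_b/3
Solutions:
 h(b) = C1*exp(-3*b/8)


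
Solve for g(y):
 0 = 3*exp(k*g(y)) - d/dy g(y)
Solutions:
 g(y) = Piecewise((log(-1/(C1*k + 3*k*y))/k, Ne(k, 0)), (nan, True))
 g(y) = Piecewise((C1 + 3*y, Eq(k, 0)), (nan, True))


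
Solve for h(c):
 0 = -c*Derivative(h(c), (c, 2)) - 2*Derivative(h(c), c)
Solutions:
 h(c) = C1 + C2/c


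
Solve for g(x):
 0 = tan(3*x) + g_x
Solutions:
 g(x) = C1 + log(cos(3*x))/3


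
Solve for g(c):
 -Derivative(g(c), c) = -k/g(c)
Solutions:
 g(c) = -sqrt(C1 + 2*c*k)
 g(c) = sqrt(C1 + 2*c*k)


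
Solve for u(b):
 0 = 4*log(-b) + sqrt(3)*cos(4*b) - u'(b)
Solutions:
 u(b) = C1 + 4*b*log(-b) - 4*b + sqrt(3)*sin(4*b)/4


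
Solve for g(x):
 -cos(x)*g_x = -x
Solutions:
 g(x) = C1 + Integral(x/cos(x), x)


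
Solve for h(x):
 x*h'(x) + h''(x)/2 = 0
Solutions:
 h(x) = C1 + C2*erf(x)


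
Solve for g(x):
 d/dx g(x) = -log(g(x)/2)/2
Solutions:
 -2*Integral(1/(-log(_y) + log(2)), (_y, g(x))) = C1 - x


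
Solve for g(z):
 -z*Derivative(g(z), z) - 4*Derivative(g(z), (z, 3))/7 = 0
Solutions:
 g(z) = C1 + Integral(C2*airyai(-14^(1/3)*z/2) + C3*airybi(-14^(1/3)*z/2), z)


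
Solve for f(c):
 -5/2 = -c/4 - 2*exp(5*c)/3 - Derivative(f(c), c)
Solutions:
 f(c) = C1 - c^2/8 + 5*c/2 - 2*exp(5*c)/15


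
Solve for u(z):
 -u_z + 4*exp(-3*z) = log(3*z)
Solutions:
 u(z) = C1 - z*log(z) + z*(1 - log(3)) - 4*exp(-3*z)/3


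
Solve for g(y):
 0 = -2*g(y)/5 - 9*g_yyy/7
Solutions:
 g(y) = C3*exp(-1050^(1/3)*y/15) + (C1*sin(3^(5/6)*350^(1/3)*y/30) + C2*cos(3^(5/6)*350^(1/3)*y/30))*exp(1050^(1/3)*y/30)


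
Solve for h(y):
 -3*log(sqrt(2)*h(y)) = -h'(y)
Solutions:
 -2*Integral(1/(2*log(_y) + log(2)), (_y, h(y)))/3 = C1 - y


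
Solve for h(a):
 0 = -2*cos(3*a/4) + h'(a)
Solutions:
 h(a) = C1 + 8*sin(3*a/4)/3


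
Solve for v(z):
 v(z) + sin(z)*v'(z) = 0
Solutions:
 v(z) = C1*sqrt(cos(z) + 1)/sqrt(cos(z) - 1)


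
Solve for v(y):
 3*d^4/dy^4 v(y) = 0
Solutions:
 v(y) = C1 + C2*y + C3*y^2 + C4*y^3


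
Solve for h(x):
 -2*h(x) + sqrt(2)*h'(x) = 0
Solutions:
 h(x) = C1*exp(sqrt(2)*x)


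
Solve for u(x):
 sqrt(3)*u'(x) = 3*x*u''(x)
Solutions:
 u(x) = C1 + C2*x^(sqrt(3)/3 + 1)


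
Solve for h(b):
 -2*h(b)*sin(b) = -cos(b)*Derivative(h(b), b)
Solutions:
 h(b) = C1/cos(b)^2


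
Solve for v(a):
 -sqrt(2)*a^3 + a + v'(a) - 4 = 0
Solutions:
 v(a) = C1 + sqrt(2)*a^4/4 - a^2/2 + 4*a


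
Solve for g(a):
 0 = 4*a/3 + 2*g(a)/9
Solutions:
 g(a) = -6*a


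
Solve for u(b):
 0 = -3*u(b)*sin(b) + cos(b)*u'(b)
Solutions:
 u(b) = C1/cos(b)^3


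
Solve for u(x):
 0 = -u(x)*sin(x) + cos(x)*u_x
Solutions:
 u(x) = C1/cos(x)


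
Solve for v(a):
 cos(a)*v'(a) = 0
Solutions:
 v(a) = C1


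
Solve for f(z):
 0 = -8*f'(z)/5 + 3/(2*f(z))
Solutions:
 f(z) = -sqrt(C1 + 30*z)/4
 f(z) = sqrt(C1 + 30*z)/4


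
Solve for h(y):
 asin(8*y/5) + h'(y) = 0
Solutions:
 h(y) = C1 - y*asin(8*y/5) - sqrt(25 - 64*y^2)/8


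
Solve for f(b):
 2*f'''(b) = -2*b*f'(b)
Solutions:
 f(b) = C1 + Integral(C2*airyai(-b) + C3*airybi(-b), b)


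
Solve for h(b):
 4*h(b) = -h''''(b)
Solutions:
 h(b) = (C1*sin(b) + C2*cos(b))*exp(-b) + (C3*sin(b) + C4*cos(b))*exp(b)


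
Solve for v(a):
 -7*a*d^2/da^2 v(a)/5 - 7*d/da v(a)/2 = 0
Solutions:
 v(a) = C1 + C2/a^(3/2)


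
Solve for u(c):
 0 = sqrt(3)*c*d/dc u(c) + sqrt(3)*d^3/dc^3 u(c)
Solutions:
 u(c) = C1 + Integral(C2*airyai(-c) + C3*airybi(-c), c)


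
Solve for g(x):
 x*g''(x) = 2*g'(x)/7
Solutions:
 g(x) = C1 + C2*x^(9/7)


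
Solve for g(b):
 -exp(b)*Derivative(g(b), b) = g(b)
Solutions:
 g(b) = C1*exp(exp(-b))


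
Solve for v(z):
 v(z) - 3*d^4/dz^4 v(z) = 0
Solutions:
 v(z) = C1*exp(-3^(3/4)*z/3) + C2*exp(3^(3/4)*z/3) + C3*sin(3^(3/4)*z/3) + C4*cos(3^(3/4)*z/3)


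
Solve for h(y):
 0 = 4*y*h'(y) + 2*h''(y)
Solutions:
 h(y) = C1 + C2*erf(y)


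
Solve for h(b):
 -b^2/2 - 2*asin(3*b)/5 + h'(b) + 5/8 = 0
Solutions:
 h(b) = C1 + b^3/6 + 2*b*asin(3*b)/5 - 5*b/8 + 2*sqrt(1 - 9*b^2)/15


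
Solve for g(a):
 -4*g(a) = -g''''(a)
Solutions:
 g(a) = C1*exp(-sqrt(2)*a) + C2*exp(sqrt(2)*a) + C3*sin(sqrt(2)*a) + C4*cos(sqrt(2)*a)


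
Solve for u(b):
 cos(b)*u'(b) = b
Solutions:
 u(b) = C1 + Integral(b/cos(b), b)


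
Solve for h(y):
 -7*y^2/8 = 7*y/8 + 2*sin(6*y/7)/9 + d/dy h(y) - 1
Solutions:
 h(y) = C1 - 7*y^3/24 - 7*y^2/16 + y + 7*cos(6*y/7)/27


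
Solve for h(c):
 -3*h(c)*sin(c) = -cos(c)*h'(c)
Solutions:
 h(c) = C1/cos(c)^3


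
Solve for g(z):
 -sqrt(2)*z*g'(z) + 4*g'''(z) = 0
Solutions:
 g(z) = C1 + Integral(C2*airyai(sqrt(2)*z/2) + C3*airybi(sqrt(2)*z/2), z)


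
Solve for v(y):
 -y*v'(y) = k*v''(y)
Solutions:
 v(y) = C1 + C2*sqrt(k)*erf(sqrt(2)*y*sqrt(1/k)/2)


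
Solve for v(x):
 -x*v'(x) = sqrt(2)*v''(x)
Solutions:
 v(x) = C1 + C2*erf(2^(1/4)*x/2)


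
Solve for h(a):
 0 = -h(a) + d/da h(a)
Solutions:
 h(a) = C1*exp(a)


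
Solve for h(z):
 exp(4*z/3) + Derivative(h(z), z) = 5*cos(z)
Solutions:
 h(z) = C1 - 3*exp(4*z/3)/4 + 5*sin(z)


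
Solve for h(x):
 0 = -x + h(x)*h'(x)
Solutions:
 h(x) = -sqrt(C1 + x^2)
 h(x) = sqrt(C1 + x^2)


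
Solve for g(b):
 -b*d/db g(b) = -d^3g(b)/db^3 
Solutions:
 g(b) = C1 + Integral(C2*airyai(b) + C3*airybi(b), b)


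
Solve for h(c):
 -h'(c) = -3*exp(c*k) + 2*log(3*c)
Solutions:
 h(c) = C1 - 2*c*log(c) + 2*c*(1 - log(3)) + Piecewise((3*exp(c*k)/k, Ne(k, 0)), (3*c, True))


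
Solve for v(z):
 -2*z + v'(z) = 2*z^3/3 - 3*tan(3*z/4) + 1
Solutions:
 v(z) = C1 + z^4/6 + z^2 + z + 4*log(cos(3*z/4))


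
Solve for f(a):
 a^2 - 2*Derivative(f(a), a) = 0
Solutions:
 f(a) = C1 + a^3/6


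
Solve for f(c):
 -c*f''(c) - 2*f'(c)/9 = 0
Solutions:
 f(c) = C1 + C2*c^(7/9)


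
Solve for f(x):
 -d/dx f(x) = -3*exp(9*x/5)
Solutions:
 f(x) = C1 + 5*exp(9*x/5)/3


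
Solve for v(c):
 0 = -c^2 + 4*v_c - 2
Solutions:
 v(c) = C1 + c^3/12 + c/2


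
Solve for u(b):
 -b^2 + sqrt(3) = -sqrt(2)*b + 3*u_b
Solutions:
 u(b) = C1 - b^3/9 + sqrt(2)*b^2/6 + sqrt(3)*b/3


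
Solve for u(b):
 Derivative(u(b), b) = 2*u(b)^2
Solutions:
 u(b) = -1/(C1 + 2*b)


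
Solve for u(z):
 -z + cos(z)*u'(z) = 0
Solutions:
 u(z) = C1 + Integral(z/cos(z), z)


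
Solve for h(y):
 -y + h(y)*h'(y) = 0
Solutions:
 h(y) = -sqrt(C1 + y^2)
 h(y) = sqrt(C1 + y^2)


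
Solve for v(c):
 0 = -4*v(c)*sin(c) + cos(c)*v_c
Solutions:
 v(c) = C1/cos(c)^4


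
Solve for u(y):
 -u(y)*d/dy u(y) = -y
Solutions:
 u(y) = -sqrt(C1 + y^2)
 u(y) = sqrt(C1 + y^2)


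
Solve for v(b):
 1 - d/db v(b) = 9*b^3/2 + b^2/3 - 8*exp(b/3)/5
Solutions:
 v(b) = C1 - 9*b^4/8 - b^3/9 + b + 24*exp(b/3)/5


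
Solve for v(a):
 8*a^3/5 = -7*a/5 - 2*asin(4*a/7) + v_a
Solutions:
 v(a) = C1 + 2*a^4/5 + 7*a^2/10 + 2*a*asin(4*a/7) + sqrt(49 - 16*a^2)/2
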